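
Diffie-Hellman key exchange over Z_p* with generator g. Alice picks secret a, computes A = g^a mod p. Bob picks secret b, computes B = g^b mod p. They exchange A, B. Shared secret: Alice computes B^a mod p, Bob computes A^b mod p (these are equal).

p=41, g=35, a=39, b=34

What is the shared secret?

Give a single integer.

Answer: 39

Derivation:
A = 35^39 mod 41  (bits of 39 = 100111)
  bit 0 = 1: r = r^2 * 35 mod 41 = 1^2 * 35 = 1*35 = 35
  bit 1 = 0: r = r^2 mod 41 = 35^2 = 36
  bit 2 = 0: r = r^2 mod 41 = 36^2 = 25
  bit 3 = 1: r = r^2 * 35 mod 41 = 25^2 * 35 = 10*35 = 22
  bit 4 = 1: r = r^2 * 35 mod 41 = 22^2 * 35 = 33*35 = 7
  bit 5 = 1: r = r^2 * 35 mod 41 = 7^2 * 35 = 8*35 = 34
  -> A = 34
B = 35^34 mod 41  (bits of 34 = 100010)
  bit 0 = 1: r = r^2 * 35 mod 41 = 1^2 * 35 = 1*35 = 35
  bit 1 = 0: r = r^2 mod 41 = 35^2 = 36
  bit 2 = 0: r = r^2 mod 41 = 36^2 = 25
  bit 3 = 0: r = r^2 mod 41 = 25^2 = 10
  bit 4 = 1: r = r^2 * 35 mod 41 = 10^2 * 35 = 18*35 = 15
  bit 5 = 0: r = r^2 mod 41 = 15^2 = 20
  -> B = 20
s = B^a = 20^39 mod 41  (bits of 39 = 100111)
  bit 0 = 1: r = r^2 * 20 mod 41 = 1^2 * 20 = 1*20 = 20
  bit 1 = 0: r = r^2 mod 41 = 20^2 = 31
  bit 2 = 0: r = r^2 mod 41 = 31^2 = 18
  bit 3 = 1: r = r^2 * 20 mod 41 = 18^2 * 20 = 37*20 = 2
  bit 4 = 1: r = r^2 * 20 mod 41 = 2^2 * 20 = 4*20 = 39
  bit 5 = 1: r = r^2 * 20 mod 41 = 39^2 * 20 = 4*20 = 39
  -> s = B^a = 39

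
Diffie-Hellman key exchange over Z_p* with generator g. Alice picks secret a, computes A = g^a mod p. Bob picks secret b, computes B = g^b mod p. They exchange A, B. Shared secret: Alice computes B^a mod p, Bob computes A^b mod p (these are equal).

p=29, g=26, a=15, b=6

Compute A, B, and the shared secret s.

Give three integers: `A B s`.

Answer: 3 4 4

Derivation:
A = 26^15 mod 29  (bits of 15 = 1111)
  bit 0 = 1: r = r^2 * 26 mod 29 = 1^2 * 26 = 1*26 = 26
  bit 1 = 1: r = r^2 * 26 mod 29 = 26^2 * 26 = 9*26 = 2
  bit 2 = 1: r = r^2 * 26 mod 29 = 2^2 * 26 = 4*26 = 17
  bit 3 = 1: r = r^2 * 26 mod 29 = 17^2 * 26 = 28*26 = 3
  -> A = 3
B = 26^6 mod 29  (bits of 6 = 110)
  bit 0 = 1: r = r^2 * 26 mod 29 = 1^2 * 26 = 1*26 = 26
  bit 1 = 1: r = r^2 * 26 mod 29 = 26^2 * 26 = 9*26 = 2
  bit 2 = 0: r = r^2 mod 29 = 2^2 = 4
  -> B = 4
s = B^a = 4^15 mod 29  (bits of 15 = 1111)
  bit 0 = 1: r = r^2 * 4 mod 29 = 1^2 * 4 = 1*4 = 4
  bit 1 = 1: r = r^2 * 4 mod 29 = 4^2 * 4 = 16*4 = 6
  bit 2 = 1: r = r^2 * 4 mod 29 = 6^2 * 4 = 7*4 = 28
  bit 3 = 1: r = r^2 * 4 mod 29 = 28^2 * 4 = 1*4 = 4
  -> s = B^a = 4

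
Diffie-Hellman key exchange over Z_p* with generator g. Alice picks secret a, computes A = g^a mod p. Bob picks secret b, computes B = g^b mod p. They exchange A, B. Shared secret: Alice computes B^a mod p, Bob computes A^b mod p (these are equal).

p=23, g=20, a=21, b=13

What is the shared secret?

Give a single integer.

Answer: 5

Derivation:
A = 20^21 mod 23  (bits of 21 = 10101)
  bit 0 = 1: r = r^2 * 20 mod 23 = 1^2 * 20 = 1*20 = 20
  bit 1 = 0: r = r^2 mod 23 = 20^2 = 9
  bit 2 = 1: r = r^2 * 20 mod 23 = 9^2 * 20 = 12*20 = 10
  bit 3 = 0: r = r^2 mod 23 = 10^2 = 8
  bit 4 = 1: r = r^2 * 20 mod 23 = 8^2 * 20 = 18*20 = 15
  -> A = 15
B = 20^13 mod 23  (bits of 13 = 1101)
  bit 0 = 1: r = r^2 * 20 mod 23 = 1^2 * 20 = 1*20 = 20
  bit 1 = 1: r = r^2 * 20 mod 23 = 20^2 * 20 = 9*20 = 19
  bit 2 = 0: r = r^2 mod 23 = 19^2 = 16
  bit 3 = 1: r = r^2 * 20 mod 23 = 16^2 * 20 = 3*20 = 14
  -> B = 14
s = B^a = 14^21 mod 23  (bits of 21 = 10101)
  bit 0 = 1: r = r^2 * 14 mod 23 = 1^2 * 14 = 1*14 = 14
  bit 1 = 0: r = r^2 mod 23 = 14^2 = 12
  bit 2 = 1: r = r^2 * 14 mod 23 = 12^2 * 14 = 6*14 = 15
  bit 3 = 0: r = r^2 mod 23 = 15^2 = 18
  bit 4 = 1: r = r^2 * 14 mod 23 = 18^2 * 14 = 2*14 = 5
  -> s = B^a = 5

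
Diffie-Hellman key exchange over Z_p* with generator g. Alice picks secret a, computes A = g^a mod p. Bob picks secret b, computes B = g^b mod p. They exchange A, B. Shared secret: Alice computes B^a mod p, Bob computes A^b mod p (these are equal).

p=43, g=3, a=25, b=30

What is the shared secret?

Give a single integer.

A = 3^25 mod 43  (bits of 25 = 11001)
  bit 0 = 1: r = r^2 * 3 mod 43 = 1^2 * 3 = 1*3 = 3
  bit 1 = 1: r = r^2 * 3 mod 43 = 3^2 * 3 = 9*3 = 27
  bit 2 = 0: r = r^2 mod 43 = 27^2 = 41
  bit 3 = 0: r = r^2 mod 43 = 41^2 = 4
  bit 4 = 1: r = r^2 * 3 mod 43 = 4^2 * 3 = 16*3 = 5
  -> A = 5
B = 3^30 mod 43  (bits of 30 = 11110)
  bit 0 = 1: r = r^2 * 3 mod 43 = 1^2 * 3 = 1*3 = 3
  bit 1 = 1: r = r^2 * 3 mod 43 = 3^2 * 3 = 9*3 = 27
  bit 2 = 1: r = r^2 * 3 mod 43 = 27^2 * 3 = 41*3 = 37
  bit 3 = 1: r = r^2 * 3 mod 43 = 37^2 * 3 = 36*3 = 22
  bit 4 = 0: r = r^2 mod 43 = 22^2 = 11
  -> B = 11
s = B^a = 11^25 mod 43  (bits of 25 = 11001)
  bit 0 = 1: r = r^2 * 11 mod 43 = 1^2 * 11 = 1*11 = 11
  bit 1 = 1: r = r^2 * 11 mod 43 = 11^2 * 11 = 35*11 = 41
  bit 2 = 0: r = r^2 mod 43 = 41^2 = 4
  bit 3 = 0: r = r^2 mod 43 = 4^2 = 16
  bit 4 = 1: r = r^2 * 11 mod 43 = 16^2 * 11 = 41*11 = 21
  -> s = B^a = 21

Answer: 21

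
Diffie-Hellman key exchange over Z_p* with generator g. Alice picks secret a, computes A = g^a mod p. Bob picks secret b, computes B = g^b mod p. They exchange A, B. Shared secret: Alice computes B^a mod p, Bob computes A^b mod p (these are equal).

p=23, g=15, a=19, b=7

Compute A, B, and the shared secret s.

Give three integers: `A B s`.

Answer: 19 11 15

Derivation:
A = 15^19 mod 23  (bits of 19 = 10011)
  bit 0 = 1: r = r^2 * 15 mod 23 = 1^2 * 15 = 1*15 = 15
  bit 1 = 0: r = r^2 mod 23 = 15^2 = 18
  bit 2 = 0: r = r^2 mod 23 = 18^2 = 2
  bit 3 = 1: r = r^2 * 15 mod 23 = 2^2 * 15 = 4*15 = 14
  bit 4 = 1: r = r^2 * 15 mod 23 = 14^2 * 15 = 12*15 = 19
  -> A = 19
B = 15^7 mod 23  (bits of 7 = 111)
  bit 0 = 1: r = r^2 * 15 mod 23 = 1^2 * 15 = 1*15 = 15
  bit 1 = 1: r = r^2 * 15 mod 23 = 15^2 * 15 = 18*15 = 17
  bit 2 = 1: r = r^2 * 15 mod 23 = 17^2 * 15 = 13*15 = 11
  -> B = 11
s = B^a = 11^19 mod 23  (bits of 19 = 10011)
  bit 0 = 1: r = r^2 * 11 mod 23 = 1^2 * 11 = 1*11 = 11
  bit 1 = 0: r = r^2 mod 23 = 11^2 = 6
  bit 2 = 0: r = r^2 mod 23 = 6^2 = 13
  bit 3 = 1: r = r^2 * 11 mod 23 = 13^2 * 11 = 8*11 = 19
  bit 4 = 1: r = r^2 * 11 mod 23 = 19^2 * 11 = 16*11 = 15
  -> s = B^a = 15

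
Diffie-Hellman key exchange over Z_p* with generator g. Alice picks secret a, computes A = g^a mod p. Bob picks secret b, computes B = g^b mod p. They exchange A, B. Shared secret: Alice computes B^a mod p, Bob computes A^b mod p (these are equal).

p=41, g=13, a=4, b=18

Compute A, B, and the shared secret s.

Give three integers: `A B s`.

A = 13^4 mod 41  (bits of 4 = 100)
  bit 0 = 1: r = r^2 * 13 mod 41 = 1^2 * 13 = 1*13 = 13
  bit 1 = 0: r = r^2 mod 41 = 13^2 = 5
  bit 2 = 0: r = r^2 mod 41 = 5^2 = 25
  -> A = 25
B = 13^18 mod 41  (bits of 18 = 10010)
  bit 0 = 1: r = r^2 * 13 mod 41 = 1^2 * 13 = 1*13 = 13
  bit 1 = 0: r = r^2 mod 41 = 13^2 = 5
  bit 2 = 0: r = r^2 mod 41 = 5^2 = 25
  bit 3 = 1: r = r^2 * 13 mod 41 = 25^2 * 13 = 10*13 = 7
  bit 4 = 0: r = r^2 mod 41 = 7^2 = 8
  -> B = 8
s = B^a = 8^4 mod 41  (bits of 4 = 100)
  bit 0 = 1: r = r^2 * 8 mod 41 = 1^2 * 8 = 1*8 = 8
  bit 1 = 0: r = r^2 mod 41 = 8^2 = 23
  bit 2 = 0: r = r^2 mod 41 = 23^2 = 37
  -> s = B^a = 37

Answer: 25 8 37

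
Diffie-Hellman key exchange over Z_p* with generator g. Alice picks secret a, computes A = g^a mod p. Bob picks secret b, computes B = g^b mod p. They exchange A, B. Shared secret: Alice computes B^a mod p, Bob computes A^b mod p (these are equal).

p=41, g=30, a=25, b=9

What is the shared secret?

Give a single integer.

Answer: 3

Derivation:
A = 30^25 mod 41  (bits of 25 = 11001)
  bit 0 = 1: r = r^2 * 30 mod 41 = 1^2 * 30 = 1*30 = 30
  bit 1 = 1: r = r^2 * 30 mod 41 = 30^2 * 30 = 39*30 = 22
  bit 2 = 0: r = r^2 mod 41 = 22^2 = 33
  bit 3 = 0: r = r^2 mod 41 = 33^2 = 23
  bit 4 = 1: r = r^2 * 30 mod 41 = 23^2 * 30 = 37*30 = 3
  -> A = 3
B = 30^9 mod 41  (bits of 9 = 1001)
  bit 0 = 1: r = r^2 * 30 mod 41 = 1^2 * 30 = 1*30 = 30
  bit 1 = 0: r = r^2 mod 41 = 30^2 = 39
  bit 2 = 0: r = r^2 mod 41 = 39^2 = 4
  bit 3 = 1: r = r^2 * 30 mod 41 = 4^2 * 30 = 16*30 = 29
  -> B = 29
s = B^a = 29^25 mod 41  (bits of 25 = 11001)
  bit 0 = 1: r = r^2 * 29 mod 41 = 1^2 * 29 = 1*29 = 29
  bit 1 = 1: r = r^2 * 29 mod 41 = 29^2 * 29 = 21*29 = 35
  bit 2 = 0: r = r^2 mod 41 = 35^2 = 36
  bit 3 = 0: r = r^2 mod 41 = 36^2 = 25
  bit 4 = 1: r = r^2 * 29 mod 41 = 25^2 * 29 = 10*29 = 3
  -> s = B^a = 3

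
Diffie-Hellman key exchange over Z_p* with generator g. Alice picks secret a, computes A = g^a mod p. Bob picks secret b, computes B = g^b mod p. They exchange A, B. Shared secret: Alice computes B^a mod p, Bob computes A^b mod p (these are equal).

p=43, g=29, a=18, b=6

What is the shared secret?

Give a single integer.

Answer: 35

Derivation:
A = 29^18 mod 43  (bits of 18 = 10010)
  bit 0 = 1: r = r^2 * 29 mod 43 = 1^2 * 29 = 1*29 = 29
  bit 1 = 0: r = r^2 mod 43 = 29^2 = 24
  bit 2 = 0: r = r^2 mod 43 = 24^2 = 17
  bit 3 = 1: r = r^2 * 29 mod 43 = 17^2 * 29 = 31*29 = 39
  bit 4 = 0: r = r^2 mod 43 = 39^2 = 16
  -> A = 16
B = 29^6 mod 43  (bits of 6 = 110)
  bit 0 = 1: r = r^2 * 29 mod 43 = 1^2 * 29 = 1*29 = 29
  bit 1 = 1: r = r^2 * 29 mod 43 = 29^2 * 29 = 24*29 = 8
  bit 2 = 0: r = r^2 mod 43 = 8^2 = 21
  -> B = 21
s = B^a = 21^18 mod 43  (bits of 18 = 10010)
  bit 0 = 1: r = r^2 * 21 mod 43 = 1^2 * 21 = 1*21 = 21
  bit 1 = 0: r = r^2 mod 43 = 21^2 = 11
  bit 2 = 0: r = r^2 mod 43 = 11^2 = 35
  bit 3 = 1: r = r^2 * 21 mod 43 = 35^2 * 21 = 21*21 = 11
  bit 4 = 0: r = r^2 mod 43 = 11^2 = 35
  -> s = B^a = 35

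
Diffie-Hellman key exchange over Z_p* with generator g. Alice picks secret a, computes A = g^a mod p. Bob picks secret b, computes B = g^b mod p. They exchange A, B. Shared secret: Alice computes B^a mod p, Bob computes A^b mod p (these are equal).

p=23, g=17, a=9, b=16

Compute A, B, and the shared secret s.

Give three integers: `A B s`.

Answer: 7 2 6

Derivation:
A = 17^9 mod 23  (bits of 9 = 1001)
  bit 0 = 1: r = r^2 * 17 mod 23 = 1^2 * 17 = 1*17 = 17
  bit 1 = 0: r = r^2 mod 23 = 17^2 = 13
  bit 2 = 0: r = r^2 mod 23 = 13^2 = 8
  bit 3 = 1: r = r^2 * 17 mod 23 = 8^2 * 17 = 18*17 = 7
  -> A = 7
B = 17^16 mod 23  (bits of 16 = 10000)
  bit 0 = 1: r = r^2 * 17 mod 23 = 1^2 * 17 = 1*17 = 17
  bit 1 = 0: r = r^2 mod 23 = 17^2 = 13
  bit 2 = 0: r = r^2 mod 23 = 13^2 = 8
  bit 3 = 0: r = r^2 mod 23 = 8^2 = 18
  bit 4 = 0: r = r^2 mod 23 = 18^2 = 2
  -> B = 2
s = B^a = 2^9 mod 23  (bits of 9 = 1001)
  bit 0 = 1: r = r^2 * 2 mod 23 = 1^2 * 2 = 1*2 = 2
  bit 1 = 0: r = r^2 mod 23 = 2^2 = 4
  bit 2 = 0: r = r^2 mod 23 = 4^2 = 16
  bit 3 = 1: r = r^2 * 2 mod 23 = 16^2 * 2 = 3*2 = 6
  -> s = B^a = 6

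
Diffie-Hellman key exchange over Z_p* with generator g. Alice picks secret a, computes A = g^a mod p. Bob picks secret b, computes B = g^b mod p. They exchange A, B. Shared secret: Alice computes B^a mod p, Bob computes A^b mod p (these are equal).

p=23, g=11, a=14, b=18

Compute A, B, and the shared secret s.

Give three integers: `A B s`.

A = 11^14 mod 23  (bits of 14 = 1110)
  bit 0 = 1: r = r^2 * 11 mod 23 = 1^2 * 11 = 1*11 = 11
  bit 1 = 1: r = r^2 * 11 mod 23 = 11^2 * 11 = 6*11 = 20
  bit 2 = 1: r = r^2 * 11 mod 23 = 20^2 * 11 = 9*11 = 7
  bit 3 = 0: r = r^2 mod 23 = 7^2 = 3
  -> A = 3
B = 11^18 mod 23  (bits of 18 = 10010)
  bit 0 = 1: r = r^2 * 11 mod 23 = 1^2 * 11 = 1*11 = 11
  bit 1 = 0: r = r^2 mod 23 = 11^2 = 6
  bit 2 = 0: r = r^2 mod 23 = 6^2 = 13
  bit 3 = 1: r = r^2 * 11 mod 23 = 13^2 * 11 = 8*11 = 19
  bit 4 = 0: r = r^2 mod 23 = 19^2 = 16
  -> B = 16
s = B^a = 16^14 mod 23  (bits of 14 = 1110)
  bit 0 = 1: r = r^2 * 16 mod 23 = 1^2 * 16 = 1*16 = 16
  bit 1 = 1: r = r^2 * 16 mod 23 = 16^2 * 16 = 3*16 = 2
  bit 2 = 1: r = r^2 * 16 mod 23 = 2^2 * 16 = 4*16 = 18
  bit 3 = 0: r = r^2 mod 23 = 18^2 = 2
  -> s = B^a = 2

Answer: 3 16 2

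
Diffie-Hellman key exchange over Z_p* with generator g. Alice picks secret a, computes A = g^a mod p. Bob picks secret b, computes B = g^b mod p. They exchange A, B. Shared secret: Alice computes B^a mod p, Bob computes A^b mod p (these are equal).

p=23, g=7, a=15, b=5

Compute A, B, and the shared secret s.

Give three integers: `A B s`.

Answer: 14 17 15

Derivation:
A = 7^15 mod 23  (bits of 15 = 1111)
  bit 0 = 1: r = r^2 * 7 mod 23 = 1^2 * 7 = 1*7 = 7
  bit 1 = 1: r = r^2 * 7 mod 23 = 7^2 * 7 = 3*7 = 21
  bit 2 = 1: r = r^2 * 7 mod 23 = 21^2 * 7 = 4*7 = 5
  bit 3 = 1: r = r^2 * 7 mod 23 = 5^2 * 7 = 2*7 = 14
  -> A = 14
B = 7^5 mod 23  (bits of 5 = 101)
  bit 0 = 1: r = r^2 * 7 mod 23 = 1^2 * 7 = 1*7 = 7
  bit 1 = 0: r = r^2 mod 23 = 7^2 = 3
  bit 2 = 1: r = r^2 * 7 mod 23 = 3^2 * 7 = 9*7 = 17
  -> B = 17
s = B^a = 17^15 mod 23  (bits of 15 = 1111)
  bit 0 = 1: r = r^2 * 17 mod 23 = 1^2 * 17 = 1*17 = 17
  bit 1 = 1: r = r^2 * 17 mod 23 = 17^2 * 17 = 13*17 = 14
  bit 2 = 1: r = r^2 * 17 mod 23 = 14^2 * 17 = 12*17 = 20
  bit 3 = 1: r = r^2 * 17 mod 23 = 20^2 * 17 = 9*17 = 15
  -> s = B^a = 15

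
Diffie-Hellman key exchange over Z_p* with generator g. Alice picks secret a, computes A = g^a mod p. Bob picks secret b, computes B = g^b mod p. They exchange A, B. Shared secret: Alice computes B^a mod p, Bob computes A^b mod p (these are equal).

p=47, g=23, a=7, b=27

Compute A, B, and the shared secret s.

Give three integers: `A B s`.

A = 23^7 mod 47  (bits of 7 = 111)
  bit 0 = 1: r = r^2 * 23 mod 47 = 1^2 * 23 = 1*23 = 23
  bit 1 = 1: r = r^2 * 23 mod 47 = 23^2 * 23 = 12*23 = 41
  bit 2 = 1: r = r^2 * 23 mod 47 = 41^2 * 23 = 36*23 = 29
  -> A = 29
B = 23^27 mod 47  (bits of 27 = 11011)
  bit 0 = 1: r = r^2 * 23 mod 47 = 1^2 * 23 = 1*23 = 23
  bit 1 = 1: r = r^2 * 23 mod 47 = 23^2 * 23 = 12*23 = 41
  bit 2 = 0: r = r^2 mod 47 = 41^2 = 36
  bit 3 = 1: r = r^2 * 23 mod 47 = 36^2 * 23 = 27*23 = 10
  bit 4 = 1: r = r^2 * 23 mod 47 = 10^2 * 23 = 6*23 = 44
  -> B = 44
s = B^a = 44^7 mod 47  (bits of 7 = 111)
  bit 0 = 1: r = r^2 * 44 mod 47 = 1^2 * 44 = 1*44 = 44
  bit 1 = 1: r = r^2 * 44 mod 47 = 44^2 * 44 = 9*44 = 20
  bit 2 = 1: r = r^2 * 44 mod 47 = 20^2 * 44 = 24*44 = 22
  -> s = B^a = 22

Answer: 29 44 22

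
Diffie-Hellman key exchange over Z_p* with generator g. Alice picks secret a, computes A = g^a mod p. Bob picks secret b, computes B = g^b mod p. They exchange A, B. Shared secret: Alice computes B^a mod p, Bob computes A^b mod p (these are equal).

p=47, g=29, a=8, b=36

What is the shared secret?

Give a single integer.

A = 29^8 mod 47  (bits of 8 = 1000)
  bit 0 = 1: r = r^2 * 29 mod 47 = 1^2 * 29 = 1*29 = 29
  bit 1 = 0: r = r^2 mod 47 = 29^2 = 42
  bit 2 = 0: r = r^2 mod 47 = 42^2 = 25
  bit 3 = 0: r = r^2 mod 47 = 25^2 = 14
  -> A = 14
B = 29^36 mod 47  (bits of 36 = 100100)
  bit 0 = 1: r = r^2 * 29 mod 47 = 1^2 * 29 = 1*29 = 29
  bit 1 = 0: r = r^2 mod 47 = 29^2 = 42
  bit 2 = 0: r = r^2 mod 47 = 42^2 = 25
  bit 3 = 1: r = r^2 * 29 mod 47 = 25^2 * 29 = 14*29 = 30
  bit 4 = 0: r = r^2 mod 47 = 30^2 = 7
  bit 5 = 0: r = r^2 mod 47 = 7^2 = 2
  -> B = 2
s = B^a = 2^8 mod 47  (bits of 8 = 1000)
  bit 0 = 1: r = r^2 * 2 mod 47 = 1^2 * 2 = 1*2 = 2
  bit 1 = 0: r = r^2 mod 47 = 2^2 = 4
  bit 2 = 0: r = r^2 mod 47 = 4^2 = 16
  bit 3 = 0: r = r^2 mod 47 = 16^2 = 21
  -> s = B^a = 21

Answer: 21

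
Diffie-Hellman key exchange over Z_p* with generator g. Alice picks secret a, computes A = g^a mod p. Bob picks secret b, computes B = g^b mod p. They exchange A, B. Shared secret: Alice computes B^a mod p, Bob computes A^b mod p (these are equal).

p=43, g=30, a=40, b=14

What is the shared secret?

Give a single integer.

A = 30^40 mod 43  (bits of 40 = 101000)
  bit 0 = 1: r = r^2 * 30 mod 43 = 1^2 * 30 = 1*30 = 30
  bit 1 = 0: r = r^2 mod 43 = 30^2 = 40
  bit 2 = 1: r = r^2 * 30 mod 43 = 40^2 * 30 = 9*30 = 12
  bit 3 = 0: r = r^2 mod 43 = 12^2 = 15
  bit 4 = 0: r = r^2 mod 43 = 15^2 = 10
  bit 5 = 0: r = r^2 mod 43 = 10^2 = 14
  -> A = 14
B = 30^14 mod 43  (bits of 14 = 1110)
  bit 0 = 1: r = r^2 * 30 mod 43 = 1^2 * 30 = 1*30 = 30
  bit 1 = 1: r = r^2 * 30 mod 43 = 30^2 * 30 = 40*30 = 39
  bit 2 = 1: r = r^2 * 30 mod 43 = 39^2 * 30 = 16*30 = 7
  bit 3 = 0: r = r^2 mod 43 = 7^2 = 6
  -> B = 6
s = B^a = 6^40 mod 43  (bits of 40 = 101000)
  bit 0 = 1: r = r^2 * 6 mod 43 = 1^2 * 6 = 1*6 = 6
  bit 1 = 0: r = r^2 mod 43 = 6^2 = 36
  bit 2 = 1: r = r^2 * 6 mod 43 = 36^2 * 6 = 6*6 = 36
  bit 3 = 0: r = r^2 mod 43 = 36^2 = 6
  bit 4 = 0: r = r^2 mod 43 = 6^2 = 36
  bit 5 = 0: r = r^2 mod 43 = 36^2 = 6
  -> s = B^a = 6

Answer: 6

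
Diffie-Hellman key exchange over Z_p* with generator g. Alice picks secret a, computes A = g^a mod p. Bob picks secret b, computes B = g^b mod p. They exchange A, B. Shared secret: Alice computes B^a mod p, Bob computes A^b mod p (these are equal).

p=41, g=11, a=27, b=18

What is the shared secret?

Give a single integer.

Answer: 33

Derivation:
A = 11^27 mod 41  (bits of 27 = 11011)
  bit 0 = 1: r = r^2 * 11 mod 41 = 1^2 * 11 = 1*11 = 11
  bit 1 = 1: r = r^2 * 11 mod 41 = 11^2 * 11 = 39*11 = 19
  bit 2 = 0: r = r^2 mod 41 = 19^2 = 33
  bit 3 = 1: r = r^2 * 11 mod 41 = 33^2 * 11 = 23*11 = 7
  bit 4 = 1: r = r^2 * 11 mod 41 = 7^2 * 11 = 8*11 = 6
  -> A = 6
B = 11^18 mod 41  (bits of 18 = 10010)
  bit 0 = 1: r = r^2 * 11 mod 41 = 1^2 * 11 = 1*11 = 11
  bit 1 = 0: r = r^2 mod 41 = 11^2 = 39
  bit 2 = 0: r = r^2 mod 41 = 39^2 = 4
  bit 3 = 1: r = r^2 * 11 mod 41 = 4^2 * 11 = 16*11 = 12
  bit 4 = 0: r = r^2 mod 41 = 12^2 = 21
  -> B = 21
s = B^a = 21^27 mod 41  (bits of 27 = 11011)
  bit 0 = 1: r = r^2 * 21 mod 41 = 1^2 * 21 = 1*21 = 21
  bit 1 = 1: r = r^2 * 21 mod 41 = 21^2 * 21 = 31*21 = 36
  bit 2 = 0: r = r^2 mod 41 = 36^2 = 25
  bit 3 = 1: r = r^2 * 21 mod 41 = 25^2 * 21 = 10*21 = 5
  bit 4 = 1: r = r^2 * 21 mod 41 = 5^2 * 21 = 25*21 = 33
  -> s = B^a = 33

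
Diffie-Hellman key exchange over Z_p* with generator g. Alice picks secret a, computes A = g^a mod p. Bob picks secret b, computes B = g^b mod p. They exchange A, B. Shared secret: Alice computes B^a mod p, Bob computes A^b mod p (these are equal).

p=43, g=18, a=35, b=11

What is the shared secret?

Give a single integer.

A = 18^35 mod 43  (bits of 35 = 100011)
  bit 0 = 1: r = r^2 * 18 mod 43 = 1^2 * 18 = 1*18 = 18
  bit 1 = 0: r = r^2 mod 43 = 18^2 = 23
  bit 2 = 0: r = r^2 mod 43 = 23^2 = 13
  bit 3 = 0: r = r^2 mod 43 = 13^2 = 40
  bit 4 = 1: r = r^2 * 18 mod 43 = 40^2 * 18 = 9*18 = 33
  bit 5 = 1: r = r^2 * 18 mod 43 = 33^2 * 18 = 14*18 = 37
  -> A = 37
B = 18^11 mod 43  (bits of 11 = 1011)
  bit 0 = 1: r = r^2 * 18 mod 43 = 1^2 * 18 = 1*18 = 18
  bit 1 = 0: r = r^2 mod 43 = 18^2 = 23
  bit 2 = 1: r = r^2 * 18 mod 43 = 23^2 * 18 = 13*18 = 19
  bit 3 = 1: r = r^2 * 18 mod 43 = 19^2 * 18 = 17*18 = 5
  -> B = 5
s = B^a = 5^35 mod 43  (bits of 35 = 100011)
  bit 0 = 1: r = r^2 * 5 mod 43 = 1^2 * 5 = 1*5 = 5
  bit 1 = 0: r = r^2 mod 43 = 5^2 = 25
  bit 2 = 0: r = r^2 mod 43 = 25^2 = 23
  bit 3 = 0: r = r^2 mod 43 = 23^2 = 13
  bit 4 = 1: r = r^2 * 5 mod 43 = 13^2 * 5 = 40*5 = 28
  bit 5 = 1: r = r^2 * 5 mod 43 = 28^2 * 5 = 10*5 = 7
  -> s = B^a = 7

Answer: 7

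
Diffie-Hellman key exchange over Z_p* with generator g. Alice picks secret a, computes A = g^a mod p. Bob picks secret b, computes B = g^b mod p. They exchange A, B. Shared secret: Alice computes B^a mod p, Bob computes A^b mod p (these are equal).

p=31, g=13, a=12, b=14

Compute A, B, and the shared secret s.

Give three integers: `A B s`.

A = 13^12 mod 31  (bits of 12 = 1100)
  bit 0 = 1: r = r^2 * 13 mod 31 = 1^2 * 13 = 1*13 = 13
  bit 1 = 1: r = r^2 * 13 mod 31 = 13^2 * 13 = 14*13 = 27
  bit 2 = 0: r = r^2 mod 31 = 27^2 = 16
  bit 3 = 0: r = r^2 mod 31 = 16^2 = 8
  -> A = 8
B = 13^14 mod 31  (bits of 14 = 1110)
  bit 0 = 1: r = r^2 * 13 mod 31 = 1^2 * 13 = 1*13 = 13
  bit 1 = 1: r = r^2 * 13 mod 31 = 13^2 * 13 = 14*13 = 27
  bit 2 = 1: r = r^2 * 13 mod 31 = 27^2 * 13 = 16*13 = 22
  bit 3 = 0: r = r^2 mod 31 = 22^2 = 19
  -> B = 19
s = B^a = 19^12 mod 31  (bits of 12 = 1100)
  bit 0 = 1: r = r^2 * 19 mod 31 = 1^2 * 19 = 1*19 = 19
  bit 1 = 1: r = r^2 * 19 mod 31 = 19^2 * 19 = 20*19 = 8
  bit 2 = 0: r = r^2 mod 31 = 8^2 = 2
  bit 3 = 0: r = r^2 mod 31 = 2^2 = 4
  -> s = B^a = 4

Answer: 8 19 4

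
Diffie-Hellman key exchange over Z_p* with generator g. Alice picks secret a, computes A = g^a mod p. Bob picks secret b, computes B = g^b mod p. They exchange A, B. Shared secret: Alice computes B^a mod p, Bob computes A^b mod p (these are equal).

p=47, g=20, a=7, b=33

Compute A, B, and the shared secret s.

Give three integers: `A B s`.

A = 20^7 mod 47  (bits of 7 = 111)
  bit 0 = 1: r = r^2 * 20 mod 47 = 1^2 * 20 = 1*20 = 20
  bit 1 = 1: r = r^2 * 20 mod 47 = 20^2 * 20 = 24*20 = 10
  bit 2 = 1: r = r^2 * 20 mod 47 = 10^2 * 20 = 6*20 = 26
  -> A = 26
B = 20^33 mod 47  (bits of 33 = 100001)
  bit 0 = 1: r = r^2 * 20 mod 47 = 1^2 * 20 = 1*20 = 20
  bit 1 = 0: r = r^2 mod 47 = 20^2 = 24
  bit 2 = 0: r = r^2 mod 47 = 24^2 = 12
  bit 3 = 0: r = r^2 mod 47 = 12^2 = 3
  bit 4 = 0: r = r^2 mod 47 = 3^2 = 9
  bit 5 = 1: r = r^2 * 20 mod 47 = 9^2 * 20 = 34*20 = 22
  -> B = 22
s = B^a = 22^7 mod 47  (bits of 7 = 111)
  bit 0 = 1: r = r^2 * 22 mod 47 = 1^2 * 22 = 1*22 = 22
  bit 1 = 1: r = r^2 * 22 mod 47 = 22^2 * 22 = 14*22 = 26
  bit 2 = 1: r = r^2 * 22 mod 47 = 26^2 * 22 = 18*22 = 20
  -> s = B^a = 20

Answer: 26 22 20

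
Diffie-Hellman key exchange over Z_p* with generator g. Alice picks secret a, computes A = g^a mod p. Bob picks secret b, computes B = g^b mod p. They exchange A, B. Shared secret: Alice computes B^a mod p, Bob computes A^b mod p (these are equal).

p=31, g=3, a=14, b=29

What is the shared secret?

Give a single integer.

Answer: 28

Derivation:
A = 3^14 mod 31  (bits of 14 = 1110)
  bit 0 = 1: r = r^2 * 3 mod 31 = 1^2 * 3 = 1*3 = 3
  bit 1 = 1: r = r^2 * 3 mod 31 = 3^2 * 3 = 9*3 = 27
  bit 2 = 1: r = r^2 * 3 mod 31 = 27^2 * 3 = 16*3 = 17
  bit 3 = 0: r = r^2 mod 31 = 17^2 = 10
  -> A = 10
B = 3^29 mod 31  (bits of 29 = 11101)
  bit 0 = 1: r = r^2 * 3 mod 31 = 1^2 * 3 = 1*3 = 3
  bit 1 = 1: r = r^2 * 3 mod 31 = 3^2 * 3 = 9*3 = 27
  bit 2 = 1: r = r^2 * 3 mod 31 = 27^2 * 3 = 16*3 = 17
  bit 3 = 0: r = r^2 mod 31 = 17^2 = 10
  bit 4 = 1: r = r^2 * 3 mod 31 = 10^2 * 3 = 7*3 = 21
  -> B = 21
s = B^a = 21^14 mod 31  (bits of 14 = 1110)
  bit 0 = 1: r = r^2 * 21 mod 31 = 1^2 * 21 = 1*21 = 21
  bit 1 = 1: r = r^2 * 21 mod 31 = 21^2 * 21 = 7*21 = 23
  bit 2 = 1: r = r^2 * 21 mod 31 = 23^2 * 21 = 2*21 = 11
  bit 3 = 0: r = r^2 mod 31 = 11^2 = 28
  -> s = B^a = 28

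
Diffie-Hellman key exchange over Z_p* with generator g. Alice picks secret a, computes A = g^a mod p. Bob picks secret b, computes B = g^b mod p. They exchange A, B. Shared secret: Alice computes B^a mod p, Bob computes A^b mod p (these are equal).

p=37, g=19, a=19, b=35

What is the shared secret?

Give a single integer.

A = 19^19 mod 37  (bits of 19 = 10011)
  bit 0 = 1: r = r^2 * 19 mod 37 = 1^2 * 19 = 1*19 = 19
  bit 1 = 0: r = r^2 mod 37 = 19^2 = 28
  bit 2 = 0: r = r^2 mod 37 = 28^2 = 7
  bit 3 = 1: r = r^2 * 19 mod 37 = 7^2 * 19 = 12*19 = 6
  bit 4 = 1: r = r^2 * 19 mod 37 = 6^2 * 19 = 36*19 = 18
  -> A = 18
B = 19^35 mod 37  (bits of 35 = 100011)
  bit 0 = 1: r = r^2 * 19 mod 37 = 1^2 * 19 = 1*19 = 19
  bit 1 = 0: r = r^2 mod 37 = 19^2 = 28
  bit 2 = 0: r = r^2 mod 37 = 28^2 = 7
  bit 3 = 0: r = r^2 mod 37 = 7^2 = 12
  bit 4 = 1: r = r^2 * 19 mod 37 = 12^2 * 19 = 33*19 = 35
  bit 5 = 1: r = r^2 * 19 mod 37 = 35^2 * 19 = 4*19 = 2
  -> B = 2
s = B^a = 2^19 mod 37  (bits of 19 = 10011)
  bit 0 = 1: r = r^2 * 2 mod 37 = 1^2 * 2 = 1*2 = 2
  bit 1 = 0: r = r^2 mod 37 = 2^2 = 4
  bit 2 = 0: r = r^2 mod 37 = 4^2 = 16
  bit 3 = 1: r = r^2 * 2 mod 37 = 16^2 * 2 = 34*2 = 31
  bit 4 = 1: r = r^2 * 2 mod 37 = 31^2 * 2 = 36*2 = 35
  -> s = B^a = 35

Answer: 35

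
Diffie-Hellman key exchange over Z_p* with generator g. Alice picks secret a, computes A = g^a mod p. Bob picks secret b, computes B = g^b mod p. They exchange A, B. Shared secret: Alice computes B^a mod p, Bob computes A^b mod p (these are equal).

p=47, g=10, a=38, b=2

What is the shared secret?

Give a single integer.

A = 10^38 mod 47  (bits of 38 = 100110)
  bit 0 = 1: r = r^2 * 10 mod 47 = 1^2 * 10 = 1*10 = 10
  bit 1 = 0: r = r^2 mod 47 = 10^2 = 6
  bit 2 = 0: r = r^2 mod 47 = 6^2 = 36
  bit 3 = 1: r = r^2 * 10 mod 47 = 36^2 * 10 = 27*10 = 35
  bit 4 = 1: r = r^2 * 10 mod 47 = 35^2 * 10 = 3*10 = 30
  bit 5 = 0: r = r^2 mod 47 = 30^2 = 7
  -> A = 7
B = 10^2 mod 47  (bits of 2 = 10)
  bit 0 = 1: r = r^2 * 10 mod 47 = 1^2 * 10 = 1*10 = 10
  bit 1 = 0: r = r^2 mod 47 = 10^2 = 6
  -> B = 6
s = B^a = 6^38 mod 47  (bits of 38 = 100110)
  bit 0 = 1: r = r^2 * 6 mod 47 = 1^2 * 6 = 1*6 = 6
  bit 1 = 0: r = r^2 mod 47 = 6^2 = 36
  bit 2 = 0: r = r^2 mod 47 = 36^2 = 27
  bit 3 = 1: r = r^2 * 6 mod 47 = 27^2 * 6 = 24*6 = 3
  bit 4 = 1: r = r^2 * 6 mod 47 = 3^2 * 6 = 9*6 = 7
  bit 5 = 0: r = r^2 mod 47 = 7^2 = 2
  -> s = B^a = 2

Answer: 2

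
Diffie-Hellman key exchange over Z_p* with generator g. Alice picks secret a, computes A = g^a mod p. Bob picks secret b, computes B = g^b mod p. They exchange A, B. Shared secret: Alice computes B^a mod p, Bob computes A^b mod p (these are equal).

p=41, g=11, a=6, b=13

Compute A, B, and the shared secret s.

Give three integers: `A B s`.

Answer: 33 7 20

Derivation:
A = 11^6 mod 41  (bits of 6 = 110)
  bit 0 = 1: r = r^2 * 11 mod 41 = 1^2 * 11 = 1*11 = 11
  bit 1 = 1: r = r^2 * 11 mod 41 = 11^2 * 11 = 39*11 = 19
  bit 2 = 0: r = r^2 mod 41 = 19^2 = 33
  -> A = 33
B = 11^13 mod 41  (bits of 13 = 1101)
  bit 0 = 1: r = r^2 * 11 mod 41 = 1^2 * 11 = 1*11 = 11
  bit 1 = 1: r = r^2 * 11 mod 41 = 11^2 * 11 = 39*11 = 19
  bit 2 = 0: r = r^2 mod 41 = 19^2 = 33
  bit 3 = 1: r = r^2 * 11 mod 41 = 33^2 * 11 = 23*11 = 7
  -> B = 7
s = B^a = 7^6 mod 41  (bits of 6 = 110)
  bit 0 = 1: r = r^2 * 7 mod 41 = 1^2 * 7 = 1*7 = 7
  bit 1 = 1: r = r^2 * 7 mod 41 = 7^2 * 7 = 8*7 = 15
  bit 2 = 0: r = r^2 mod 41 = 15^2 = 20
  -> s = B^a = 20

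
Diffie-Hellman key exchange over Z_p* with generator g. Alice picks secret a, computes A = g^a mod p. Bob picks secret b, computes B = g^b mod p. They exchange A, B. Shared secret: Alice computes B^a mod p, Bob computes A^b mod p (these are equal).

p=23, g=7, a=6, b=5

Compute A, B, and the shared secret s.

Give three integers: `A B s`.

A = 7^6 mod 23  (bits of 6 = 110)
  bit 0 = 1: r = r^2 * 7 mod 23 = 1^2 * 7 = 1*7 = 7
  bit 1 = 1: r = r^2 * 7 mod 23 = 7^2 * 7 = 3*7 = 21
  bit 2 = 0: r = r^2 mod 23 = 21^2 = 4
  -> A = 4
B = 7^5 mod 23  (bits of 5 = 101)
  bit 0 = 1: r = r^2 * 7 mod 23 = 1^2 * 7 = 1*7 = 7
  bit 1 = 0: r = r^2 mod 23 = 7^2 = 3
  bit 2 = 1: r = r^2 * 7 mod 23 = 3^2 * 7 = 9*7 = 17
  -> B = 17
s = B^a = 17^6 mod 23  (bits of 6 = 110)
  bit 0 = 1: r = r^2 * 17 mod 23 = 1^2 * 17 = 1*17 = 17
  bit 1 = 1: r = r^2 * 17 mod 23 = 17^2 * 17 = 13*17 = 14
  bit 2 = 0: r = r^2 mod 23 = 14^2 = 12
  -> s = B^a = 12

Answer: 4 17 12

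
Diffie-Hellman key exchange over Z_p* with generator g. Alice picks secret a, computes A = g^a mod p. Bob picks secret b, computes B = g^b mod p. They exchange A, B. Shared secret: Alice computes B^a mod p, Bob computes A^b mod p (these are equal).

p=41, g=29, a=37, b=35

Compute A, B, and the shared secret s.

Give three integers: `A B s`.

A = 29^37 mod 41  (bits of 37 = 100101)
  bit 0 = 1: r = r^2 * 29 mod 41 = 1^2 * 29 = 1*29 = 29
  bit 1 = 0: r = r^2 mod 41 = 29^2 = 21
  bit 2 = 0: r = r^2 mod 41 = 21^2 = 31
  bit 3 = 1: r = r^2 * 29 mod 41 = 31^2 * 29 = 18*29 = 30
  bit 4 = 0: r = r^2 mod 41 = 30^2 = 39
  bit 5 = 1: r = r^2 * 29 mod 41 = 39^2 * 29 = 4*29 = 34
  -> A = 34
B = 29^35 mod 41  (bits of 35 = 100011)
  bit 0 = 1: r = r^2 * 29 mod 41 = 1^2 * 29 = 1*29 = 29
  bit 1 = 0: r = r^2 mod 41 = 29^2 = 21
  bit 2 = 0: r = r^2 mod 41 = 21^2 = 31
  bit 3 = 0: r = r^2 mod 41 = 31^2 = 18
  bit 4 = 1: r = r^2 * 29 mod 41 = 18^2 * 29 = 37*29 = 7
  bit 5 = 1: r = r^2 * 29 mod 41 = 7^2 * 29 = 8*29 = 27
  -> B = 27
s = B^a = 27^37 mod 41  (bits of 37 = 100101)
  bit 0 = 1: r = r^2 * 27 mod 41 = 1^2 * 27 = 1*27 = 27
  bit 1 = 0: r = r^2 mod 41 = 27^2 = 32
  bit 2 = 0: r = r^2 mod 41 = 32^2 = 40
  bit 3 = 1: r = r^2 * 27 mod 41 = 40^2 * 27 = 1*27 = 27
  bit 4 = 0: r = r^2 mod 41 = 27^2 = 32
  bit 5 = 1: r = r^2 * 27 mod 41 = 32^2 * 27 = 40*27 = 14
  -> s = B^a = 14

Answer: 34 27 14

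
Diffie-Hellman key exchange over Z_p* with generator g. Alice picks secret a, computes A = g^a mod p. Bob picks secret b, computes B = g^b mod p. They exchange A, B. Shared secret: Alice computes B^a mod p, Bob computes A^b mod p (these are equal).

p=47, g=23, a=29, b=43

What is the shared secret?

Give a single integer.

Answer: 22

Derivation:
A = 23^29 mod 47  (bits of 29 = 11101)
  bit 0 = 1: r = r^2 * 23 mod 47 = 1^2 * 23 = 1*23 = 23
  bit 1 = 1: r = r^2 * 23 mod 47 = 23^2 * 23 = 12*23 = 41
  bit 2 = 1: r = r^2 * 23 mod 47 = 41^2 * 23 = 36*23 = 29
  bit 3 = 0: r = r^2 mod 47 = 29^2 = 42
  bit 4 = 1: r = r^2 * 23 mod 47 = 42^2 * 23 = 25*23 = 11
  -> A = 11
B = 23^43 mod 47  (bits of 43 = 101011)
  bit 0 = 1: r = r^2 * 23 mod 47 = 1^2 * 23 = 1*23 = 23
  bit 1 = 0: r = r^2 mod 47 = 23^2 = 12
  bit 2 = 1: r = r^2 * 23 mod 47 = 12^2 * 23 = 3*23 = 22
  bit 3 = 0: r = r^2 mod 47 = 22^2 = 14
  bit 4 = 1: r = r^2 * 23 mod 47 = 14^2 * 23 = 8*23 = 43
  bit 5 = 1: r = r^2 * 23 mod 47 = 43^2 * 23 = 16*23 = 39
  -> B = 39
s = B^a = 39^29 mod 47  (bits of 29 = 11101)
  bit 0 = 1: r = r^2 * 39 mod 47 = 1^2 * 39 = 1*39 = 39
  bit 1 = 1: r = r^2 * 39 mod 47 = 39^2 * 39 = 17*39 = 5
  bit 2 = 1: r = r^2 * 39 mod 47 = 5^2 * 39 = 25*39 = 35
  bit 3 = 0: r = r^2 mod 47 = 35^2 = 3
  bit 4 = 1: r = r^2 * 39 mod 47 = 3^2 * 39 = 9*39 = 22
  -> s = B^a = 22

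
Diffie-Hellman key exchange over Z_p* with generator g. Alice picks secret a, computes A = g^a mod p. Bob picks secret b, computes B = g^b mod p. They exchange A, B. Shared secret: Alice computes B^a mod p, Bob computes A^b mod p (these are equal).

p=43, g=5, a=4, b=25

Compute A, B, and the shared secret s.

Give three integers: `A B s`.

A = 5^4 mod 43  (bits of 4 = 100)
  bit 0 = 1: r = r^2 * 5 mod 43 = 1^2 * 5 = 1*5 = 5
  bit 1 = 0: r = r^2 mod 43 = 5^2 = 25
  bit 2 = 0: r = r^2 mod 43 = 25^2 = 23
  -> A = 23
B = 5^25 mod 43  (bits of 25 = 11001)
  bit 0 = 1: r = r^2 * 5 mod 43 = 1^2 * 5 = 1*5 = 5
  bit 1 = 1: r = r^2 * 5 mod 43 = 5^2 * 5 = 25*5 = 39
  bit 2 = 0: r = r^2 mod 43 = 39^2 = 16
  bit 3 = 0: r = r^2 mod 43 = 16^2 = 41
  bit 4 = 1: r = r^2 * 5 mod 43 = 41^2 * 5 = 4*5 = 20
  -> B = 20
s = B^a = 20^4 mod 43  (bits of 4 = 100)
  bit 0 = 1: r = r^2 * 20 mod 43 = 1^2 * 20 = 1*20 = 20
  bit 1 = 0: r = r^2 mod 43 = 20^2 = 13
  bit 2 = 0: r = r^2 mod 43 = 13^2 = 40
  -> s = B^a = 40

Answer: 23 20 40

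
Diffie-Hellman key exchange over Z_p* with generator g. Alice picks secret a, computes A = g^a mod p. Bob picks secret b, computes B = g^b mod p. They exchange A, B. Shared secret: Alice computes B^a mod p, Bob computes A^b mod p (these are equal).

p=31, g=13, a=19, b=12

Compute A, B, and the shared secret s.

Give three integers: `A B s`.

Answer: 21 8 4

Derivation:
A = 13^19 mod 31  (bits of 19 = 10011)
  bit 0 = 1: r = r^2 * 13 mod 31 = 1^2 * 13 = 1*13 = 13
  bit 1 = 0: r = r^2 mod 31 = 13^2 = 14
  bit 2 = 0: r = r^2 mod 31 = 14^2 = 10
  bit 3 = 1: r = r^2 * 13 mod 31 = 10^2 * 13 = 7*13 = 29
  bit 4 = 1: r = r^2 * 13 mod 31 = 29^2 * 13 = 4*13 = 21
  -> A = 21
B = 13^12 mod 31  (bits of 12 = 1100)
  bit 0 = 1: r = r^2 * 13 mod 31 = 1^2 * 13 = 1*13 = 13
  bit 1 = 1: r = r^2 * 13 mod 31 = 13^2 * 13 = 14*13 = 27
  bit 2 = 0: r = r^2 mod 31 = 27^2 = 16
  bit 3 = 0: r = r^2 mod 31 = 16^2 = 8
  -> B = 8
s = B^a = 8^19 mod 31  (bits of 19 = 10011)
  bit 0 = 1: r = r^2 * 8 mod 31 = 1^2 * 8 = 1*8 = 8
  bit 1 = 0: r = r^2 mod 31 = 8^2 = 2
  bit 2 = 0: r = r^2 mod 31 = 2^2 = 4
  bit 3 = 1: r = r^2 * 8 mod 31 = 4^2 * 8 = 16*8 = 4
  bit 4 = 1: r = r^2 * 8 mod 31 = 4^2 * 8 = 16*8 = 4
  -> s = B^a = 4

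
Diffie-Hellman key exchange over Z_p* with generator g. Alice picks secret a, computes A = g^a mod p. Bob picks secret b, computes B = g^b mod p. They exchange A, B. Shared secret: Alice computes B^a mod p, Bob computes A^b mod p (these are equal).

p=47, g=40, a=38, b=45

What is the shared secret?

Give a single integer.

A = 40^38 mod 47  (bits of 38 = 100110)
  bit 0 = 1: r = r^2 * 40 mod 47 = 1^2 * 40 = 1*40 = 40
  bit 1 = 0: r = r^2 mod 47 = 40^2 = 2
  bit 2 = 0: r = r^2 mod 47 = 2^2 = 4
  bit 3 = 1: r = r^2 * 40 mod 47 = 4^2 * 40 = 16*40 = 29
  bit 4 = 1: r = r^2 * 40 mod 47 = 29^2 * 40 = 42*40 = 35
  bit 5 = 0: r = r^2 mod 47 = 35^2 = 3
  -> A = 3
B = 40^45 mod 47  (bits of 45 = 101101)
  bit 0 = 1: r = r^2 * 40 mod 47 = 1^2 * 40 = 1*40 = 40
  bit 1 = 0: r = r^2 mod 47 = 40^2 = 2
  bit 2 = 1: r = r^2 * 40 mod 47 = 2^2 * 40 = 4*40 = 19
  bit 3 = 1: r = r^2 * 40 mod 47 = 19^2 * 40 = 32*40 = 11
  bit 4 = 0: r = r^2 mod 47 = 11^2 = 27
  bit 5 = 1: r = r^2 * 40 mod 47 = 27^2 * 40 = 24*40 = 20
  -> B = 20
s = B^a = 20^38 mod 47  (bits of 38 = 100110)
  bit 0 = 1: r = r^2 * 20 mod 47 = 1^2 * 20 = 1*20 = 20
  bit 1 = 0: r = r^2 mod 47 = 20^2 = 24
  bit 2 = 0: r = r^2 mod 47 = 24^2 = 12
  bit 3 = 1: r = r^2 * 20 mod 47 = 12^2 * 20 = 3*20 = 13
  bit 4 = 1: r = r^2 * 20 mod 47 = 13^2 * 20 = 28*20 = 43
  bit 5 = 0: r = r^2 mod 47 = 43^2 = 16
  -> s = B^a = 16

Answer: 16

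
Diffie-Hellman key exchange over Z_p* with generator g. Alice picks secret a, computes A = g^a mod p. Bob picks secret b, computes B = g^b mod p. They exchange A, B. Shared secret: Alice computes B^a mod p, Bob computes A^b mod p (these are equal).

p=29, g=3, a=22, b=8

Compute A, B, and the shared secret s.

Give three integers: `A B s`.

A = 3^22 mod 29  (bits of 22 = 10110)
  bit 0 = 1: r = r^2 * 3 mod 29 = 1^2 * 3 = 1*3 = 3
  bit 1 = 0: r = r^2 mod 29 = 3^2 = 9
  bit 2 = 1: r = r^2 * 3 mod 29 = 9^2 * 3 = 23*3 = 11
  bit 3 = 1: r = r^2 * 3 mod 29 = 11^2 * 3 = 5*3 = 15
  bit 4 = 0: r = r^2 mod 29 = 15^2 = 22
  -> A = 22
B = 3^8 mod 29  (bits of 8 = 1000)
  bit 0 = 1: r = r^2 * 3 mod 29 = 1^2 * 3 = 1*3 = 3
  bit 1 = 0: r = r^2 mod 29 = 3^2 = 9
  bit 2 = 0: r = r^2 mod 29 = 9^2 = 23
  bit 3 = 0: r = r^2 mod 29 = 23^2 = 7
  -> B = 7
s = B^a = 7^22 mod 29  (bits of 22 = 10110)
  bit 0 = 1: r = r^2 * 7 mod 29 = 1^2 * 7 = 1*7 = 7
  bit 1 = 0: r = r^2 mod 29 = 7^2 = 20
  bit 2 = 1: r = r^2 * 7 mod 29 = 20^2 * 7 = 23*7 = 16
  bit 3 = 1: r = r^2 * 7 mod 29 = 16^2 * 7 = 24*7 = 23
  bit 4 = 0: r = r^2 mod 29 = 23^2 = 7
  -> s = B^a = 7

Answer: 22 7 7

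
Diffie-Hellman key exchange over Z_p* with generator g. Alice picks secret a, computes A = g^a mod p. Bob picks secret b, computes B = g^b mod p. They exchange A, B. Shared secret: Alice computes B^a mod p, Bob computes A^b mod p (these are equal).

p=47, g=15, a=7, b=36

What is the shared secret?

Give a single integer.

Answer: 25

Derivation:
A = 15^7 mod 47  (bits of 7 = 111)
  bit 0 = 1: r = r^2 * 15 mod 47 = 1^2 * 15 = 1*15 = 15
  bit 1 = 1: r = r^2 * 15 mod 47 = 15^2 * 15 = 37*15 = 38
  bit 2 = 1: r = r^2 * 15 mod 47 = 38^2 * 15 = 34*15 = 40
  -> A = 40
B = 15^36 mod 47  (bits of 36 = 100100)
  bit 0 = 1: r = r^2 * 15 mod 47 = 1^2 * 15 = 1*15 = 15
  bit 1 = 0: r = r^2 mod 47 = 15^2 = 37
  bit 2 = 0: r = r^2 mod 47 = 37^2 = 6
  bit 3 = 1: r = r^2 * 15 mod 47 = 6^2 * 15 = 36*15 = 23
  bit 4 = 0: r = r^2 mod 47 = 23^2 = 12
  bit 5 = 0: r = r^2 mod 47 = 12^2 = 3
  -> B = 3
s = B^a = 3^7 mod 47  (bits of 7 = 111)
  bit 0 = 1: r = r^2 * 3 mod 47 = 1^2 * 3 = 1*3 = 3
  bit 1 = 1: r = r^2 * 3 mod 47 = 3^2 * 3 = 9*3 = 27
  bit 2 = 1: r = r^2 * 3 mod 47 = 27^2 * 3 = 24*3 = 25
  -> s = B^a = 25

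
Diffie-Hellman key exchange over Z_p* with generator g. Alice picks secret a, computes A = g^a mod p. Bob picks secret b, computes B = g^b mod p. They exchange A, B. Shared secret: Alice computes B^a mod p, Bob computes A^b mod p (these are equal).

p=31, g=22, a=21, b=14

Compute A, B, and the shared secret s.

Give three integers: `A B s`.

A = 22^21 mod 31  (bits of 21 = 10101)
  bit 0 = 1: r = r^2 * 22 mod 31 = 1^2 * 22 = 1*22 = 22
  bit 1 = 0: r = r^2 mod 31 = 22^2 = 19
  bit 2 = 1: r = r^2 * 22 mod 31 = 19^2 * 22 = 20*22 = 6
  bit 3 = 0: r = r^2 mod 31 = 6^2 = 5
  bit 4 = 1: r = r^2 * 22 mod 31 = 5^2 * 22 = 25*22 = 23
  -> A = 23
B = 22^14 mod 31  (bits of 14 = 1110)
  bit 0 = 1: r = r^2 * 22 mod 31 = 1^2 * 22 = 1*22 = 22
  bit 1 = 1: r = r^2 * 22 mod 31 = 22^2 * 22 = 19*22 = 15
  bit 2 = 1: r = r^2 * 22 mod 31 = 15^2 * 22 = 8*22 = 21
  bit 3 = 0: r = r^2 mod 31 = 21^2 = 7
  -> B = 7
s = B^a = 7^21 mod 31  (bits of 21 = 10101)
  bit 0 = 1: r = r^2 * 7 mod 31 = 1^2 * 7 = 1*7 = 7
  bit 1 = 0: r = r^2 mod 31 = 7^2 = 18
  bit 2 = 1: r = r^2 * 7 mod 31 = 18^2 * 7 = 14*7 = 5
  bit 3 = 0: r = r^2 mod 31 = 5^2 = 25
  bit 4 = 1: r = r^2 * 7 mod 31 = 25^2 * 7 = 5*7 = 4
  -> s = B^a = 4

Answer: 23 7 4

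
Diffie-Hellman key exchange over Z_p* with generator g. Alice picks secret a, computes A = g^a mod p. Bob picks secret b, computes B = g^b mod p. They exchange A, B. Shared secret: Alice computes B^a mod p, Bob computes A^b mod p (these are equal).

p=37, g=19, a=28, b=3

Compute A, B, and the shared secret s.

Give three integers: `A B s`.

A = 19^28 mod 37  (bits of 28 = 11100)
  bit 0 = 1: r = r^2 * 19 mod 37 = 1^2 * 19 = 1*19 = 19
  bit 1 = 1: r = r^2 * 19 mod 37 = 19^2 * 19 = 28*19 = 14
  bit 2 = 1: r = r^2 * 19 mod 37 = 14^2 * 19 = 11*19 = 24
  bit 3 = 0: r = r^2 mod 37 = 24^2 = 21
  bit 4 = 0: r = r^2 mod 37 = 21^2 = 34
  -> A = 34
B = 19^3 mod 37  (bits of 3 = 11)
  bit 0 = 1: r = r^2 * 19 mod 37 = 1^2 * 19 = 1*19 = 19
  bit 1 = 1: r = r^2 * 19 mod 37 = 19^2 * 19 = 28*19 = 14
  -> B = 14
s = B^a = 14^28 mod 37  (bits of 28 = 11100)
  bit 0 = 1: r = r^2 * 14 mod 37 = 1^2 * 14 = 1*14 = 14
  bit 1 = 1: r = r^2 * 14 mod 37 = 14^2 * 14 = 11*14 = 6
  bit 2 = 1: r = r^2 * 14 mod 37 = 6^2 * 14 = 36*14 = 23
  bit 3 = 0: r = r^2 mod 37 = 23^2 = 11
  bit 4 = 0: r = r^2 mod 37 = 11^2 = 10
  -> s = B^a = 10

Answer: 34 14 10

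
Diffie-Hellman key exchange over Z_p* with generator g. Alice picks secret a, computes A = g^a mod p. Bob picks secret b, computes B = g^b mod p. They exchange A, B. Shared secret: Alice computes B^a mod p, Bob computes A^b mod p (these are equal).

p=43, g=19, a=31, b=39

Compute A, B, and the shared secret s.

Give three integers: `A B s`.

Answer: 3 2 8

Derivation:
A = 19^31 mod 43  (bits of 31 = 11111)
  bit 0 = 1: r = r^2 * 19 mod 43 = 1^2 * 19 = 1*19 = 19
  bit 1 = 1: r = r^2 * 19 mod 43 = 19^2 * 19 = 17*19 = 22
  bit 2 = 1: r = r^2 * 19 mod 43 = 22^2 * 19 = 11*19 = 37
  bit 3 = 1: r = r^2 * 19 mod 43 = 37^2 * 19 = 36*19 = 39
  bit 4 = 1: r = r^2 * 19 mod 43 = 39^2 * 19 = 16*19 = 3
  -> A = 3
B = 19^39 mod 43  (bits of 39 = 100111)
  bit 0 = 1: r = r^2 * 19 mod 43 = 1^2 * 19 = 1*19 = 19
  bit 1 = 0: r = r^2 mod 43 = 19^2 = 17
  bit 2 = 0: r = r^2 mod 43 = 17^2 = 31
  bit 3 = 1: r = r^2 * 19 mod 43 = 31^2 * 19 = 15*19 = 27
  bit 4 = 1: r = r^2 * 19 mod 43 = 27^2 * 19 = 41*19 = 5
  bit 5 = 1: r = r^2 * 19 mod 43 = 5^2 * 19 = 25*19 = 2
  -> B = 2
s = B^a = 2^31 mod 43  (bits of 31 = 11111)
  bit 0 = 1: r = r^2 * 2 mod 43 = 1^2 * 2 = 1*2 = 2
  bit 1 = 1: r = r^2 * 2 mod 43 = 2^2 * 2 = 4*2 = 8
  bit 2 = 1: r = r^2 * 2 mod 43 = 8^2 * 2 = 21*2 = 42
  bit 3 = 1: r = r^2 * 2 mod 43 = 42^2 * 2 = 1*2 = 2
  bit 4 = 1: r = r^2 * 2 mod 43 = 2^2 * 2 = 4*2 = 8
  -> s = B^a = 8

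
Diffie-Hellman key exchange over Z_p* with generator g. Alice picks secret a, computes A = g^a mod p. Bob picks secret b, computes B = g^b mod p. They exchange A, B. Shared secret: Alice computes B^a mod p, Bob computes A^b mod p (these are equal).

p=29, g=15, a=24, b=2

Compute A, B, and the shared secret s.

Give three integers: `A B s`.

A = 15^24 mod 29  (bits of 24 = 11000)
  bit 0 = 1: r = r^2 * 15 mod 29 = 1^2 * 15 = 1*15 = 15
  bit 1 = 1: r = r^2 * 15 mod 29 = 15^2 * 15 = 22*15 = 11
  bit 2 = 0: r = r^2 mod 29 = 11^2 = 5
  bit 3 = 0: r = r^2 mod 29 = 5^2 = 25
  bit 4 = 0: r = r^2 mod 29 = 25^2 = 16
  -> A = 16
B = 15^2 mod 29  (bits of 2 = 10)
  bit 0 = 1: r = r^2 * 15 mod 29 = 1^2 * 15 = 1*15 = 15
  bit 1 = 0: r = r^2 mod 29 = 15^2 = 22
  -> B = 22
s = B^a = 22^24 mod 29  (bits of 24 = 11000)
  bit 0 = 1: r = r^2 * 22 mod 29 = 1^2 * 22 = 1*22 = 22
  bit 1 = 1: r = r^2 * 22 mod 29 = 22^2 * 22 = 20*22 = 5
  bit 2 = 0: r = r^2 mod 29 = 5^2 = 25
  bit 3 = 0: r = r^2 mod 29 = 25^2 = 16
  bit 4 = 0: r = r^2 mod 29 = 16^2 = 24
  -> s = B^a = 24

Answer: 16 22 24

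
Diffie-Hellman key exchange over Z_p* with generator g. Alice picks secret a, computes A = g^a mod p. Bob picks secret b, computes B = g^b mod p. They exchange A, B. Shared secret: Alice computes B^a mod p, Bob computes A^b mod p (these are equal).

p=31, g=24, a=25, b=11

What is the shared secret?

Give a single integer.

Answer: 26

Derivation:
A = 24^25 mod 31  (bits of 25 = 11001)
  bit 0 = 1: r = r^2 * 24 mod 31 = 1^2 * 24 = 1*24 = 24
  bit 1 = 1: r = r^2 * 24 mod 31 = 24^2 * 24 = 18*24 = 29
  bit 2 = 0: r = r^2 mod 31 = 29^2 = 4
  bit 3 = 0: r = r^2 mod 31 = 4^2 = 16
  bit 4 = 1: r = r^2 * 24 mod 31 = 16^2 * 24 = 8*24 = 6
  -> A = 6
B = 24^11 mod 31  (bits of 11 = 1011)
  bit 0 = 1: r = r^2 * 24 mod 31 = 1^2 * 24 = 1*24 = 24
  bit 1 = 0: r = r^2 mod 31 = 24^2 = 18
  bit 2 = 1: r = r^2 * 24 mod 31 = 18^2 * 24 = 14*24 = 26
  bit 3 = 1: r = r^2 * 24 mod 31 = 26^2 * 24 = 25*24 = 11
  -> B = 11
s = B^a = 11^25 mod 31  (bits of 25 = 11001)
  bit 0 = 1: r = r^2 * 11 mod 31 = 1^2 * 11 = 1*11 = 11
  bit 1 = 1: r = r^2 * 11 mod 31 = 11^2 * 11 = 28*11 = 29
  bit 2 = 0: r = r^2 mod 31 = 29^2 = 4
  bit 3 = 0: r = r^2 mod 31 = 4^2 = 16
  bit 4 = 1: r = r^2 * 11 mod 31 = 16^2 * 11 = 8*11 = 26
  -> s = B^a = 26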